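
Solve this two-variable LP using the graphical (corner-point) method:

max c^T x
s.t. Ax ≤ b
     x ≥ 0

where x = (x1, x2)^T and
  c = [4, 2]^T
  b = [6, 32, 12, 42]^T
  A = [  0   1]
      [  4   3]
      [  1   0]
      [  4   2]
x1 = 8, x2 = 0, z = 32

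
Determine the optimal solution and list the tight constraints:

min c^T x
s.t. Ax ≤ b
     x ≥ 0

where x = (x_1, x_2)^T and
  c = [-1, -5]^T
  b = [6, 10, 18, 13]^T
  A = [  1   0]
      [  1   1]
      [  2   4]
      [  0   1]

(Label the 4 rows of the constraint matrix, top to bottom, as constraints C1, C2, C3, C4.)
Optimal: x_1 = 0, x_2 = 4.5
Binding: C3, x_1 ≥ 0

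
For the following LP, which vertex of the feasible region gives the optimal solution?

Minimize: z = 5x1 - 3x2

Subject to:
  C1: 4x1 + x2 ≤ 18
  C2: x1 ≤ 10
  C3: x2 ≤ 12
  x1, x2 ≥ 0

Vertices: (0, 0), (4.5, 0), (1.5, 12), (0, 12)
Evaluating z = 5x1 - 3x2 at each vertex:
  (0, 0): z = 0
  (4.5, 0): z = 22.5
  (1.5, 12): z = -28.5
  (0, 12): z = -36

The smallest value is z = -36, attained at (0, 12).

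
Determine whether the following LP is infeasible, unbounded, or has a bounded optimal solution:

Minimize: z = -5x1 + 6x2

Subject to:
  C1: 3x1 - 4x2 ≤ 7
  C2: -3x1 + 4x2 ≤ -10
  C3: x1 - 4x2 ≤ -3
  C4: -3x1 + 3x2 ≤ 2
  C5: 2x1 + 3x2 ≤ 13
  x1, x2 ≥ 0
C1 requires 3x1 - 4x2 ≤ 7, while C2 (-3x1 + 4x2 ≤ -10) is equivalent to 3x1 - 4x2 ≥ 10. Together they would need 10 ≤ 3x1 - 4x2 ≤ 7, which is impossible since 10 > 7. No point satisfies all constraints.

Infeasible: no point satisfies all constraints simultaneously.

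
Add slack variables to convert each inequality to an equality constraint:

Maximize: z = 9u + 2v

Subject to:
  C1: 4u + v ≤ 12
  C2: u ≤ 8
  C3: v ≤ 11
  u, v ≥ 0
max z = 9u + 2v

s.t.
  4u + v + s1 = 12
  u + s2 = 8
  v + s3 = 11
  u, v, s1, s2, s3 ≥ 0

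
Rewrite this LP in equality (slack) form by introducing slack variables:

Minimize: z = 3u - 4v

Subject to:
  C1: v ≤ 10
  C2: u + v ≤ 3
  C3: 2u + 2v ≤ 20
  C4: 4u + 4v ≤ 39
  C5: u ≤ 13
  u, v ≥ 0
min z = 3u - 4v

s.t.
  v + s1 = 10
  u + v + s2 = 3
  2u + 2v + s3 = 20
  4u + 4v + s4 = 39
  u + s5 = 13
  u, v, s1, s2, s3, s4, s5 ≥ 0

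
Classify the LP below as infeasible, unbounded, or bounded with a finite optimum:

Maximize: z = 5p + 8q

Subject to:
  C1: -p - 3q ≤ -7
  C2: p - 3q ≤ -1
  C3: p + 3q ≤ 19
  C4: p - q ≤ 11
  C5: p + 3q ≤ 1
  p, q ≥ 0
C5 requires p + 3q ≤ 1, while C1 (-p - 3q ≤ -7) is equivalent to p + 3q ≥ 7. Together they would need 7 ≤ p + 3q ≤ 1, which is impossible since 7 > 1. No point satisfies all constraints.

Infeasible — the constraint set is empty.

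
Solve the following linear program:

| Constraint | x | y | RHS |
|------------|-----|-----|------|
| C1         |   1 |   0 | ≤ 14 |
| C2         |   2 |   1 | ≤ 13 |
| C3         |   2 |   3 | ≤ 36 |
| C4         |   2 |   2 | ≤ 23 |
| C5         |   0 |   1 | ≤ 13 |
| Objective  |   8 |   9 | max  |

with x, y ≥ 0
Each vertex is the intersection of two constraint boundaries that also satisfies all remaining constraints:
  x = 0 and y = 0 → (0, 0)
  2x + y = 13 and y = 0 → (6.5, 0)
  2x + y = 13 and 2x + 2y = 23 → (1.5, 10)
  2x + 2y = 23 and x = 0 → (0, 11.5)

Evaluating z = 8x + 9y at each vertex:
  (0, 0): z = 0
  (6.5, 0): z = 52
  (1.5, 10): z = 102
  (0, 11.5): z = 103.5

The maximum is at (0, 11.5) with z = 103.5.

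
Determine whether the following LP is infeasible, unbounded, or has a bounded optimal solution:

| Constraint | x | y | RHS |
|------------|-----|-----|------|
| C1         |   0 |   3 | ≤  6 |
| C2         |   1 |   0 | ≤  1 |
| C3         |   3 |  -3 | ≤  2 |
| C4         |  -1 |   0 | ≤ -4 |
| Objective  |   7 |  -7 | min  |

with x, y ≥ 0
C2 requires x ≤ 1, while C4 (-x ≤ -4) is equivalent to x ≥ 4. Together they would need 4 ≤ x ≤ 1, which is impossible since 4 > 1. No point satisfies all constraints.

Infeasible — the constraint set is empty.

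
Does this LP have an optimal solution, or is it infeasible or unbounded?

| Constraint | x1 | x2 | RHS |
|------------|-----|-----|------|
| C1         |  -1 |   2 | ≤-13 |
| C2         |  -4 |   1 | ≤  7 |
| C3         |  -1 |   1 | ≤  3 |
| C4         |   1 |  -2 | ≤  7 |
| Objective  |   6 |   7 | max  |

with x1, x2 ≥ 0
C4 requires x1 - 2x2 ≤ 7, while C1 (-x1 + 2x2 ≤ -13) is equivalent to x1 - 2x2 ≥ 13. Together they would need 13 ≤ x1 - 2x2 ≤ 7, which is impossible since 13 > 7. No point satisfies all constraints.

Infeasible: no point satisfies all constraints simultaneously.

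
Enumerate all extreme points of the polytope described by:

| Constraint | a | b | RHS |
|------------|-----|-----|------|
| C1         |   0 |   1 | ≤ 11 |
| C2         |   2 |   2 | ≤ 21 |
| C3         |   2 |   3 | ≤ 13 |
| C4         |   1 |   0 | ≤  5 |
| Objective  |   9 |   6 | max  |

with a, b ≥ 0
Each vertex is the intersection of two constraint boundaries that also satisfies all remaining constraints:
  a = 0 and b = 0 → (0, 0)
  a = 5 and b = 0 → (5, 0)
  2a + 3b = 13 and a = 5 → (5, 1)
  2a + 3b = 13 and a = 0 → (0, 4.333)

Vertices: (0, 0), (5, 0), (5, 1), (0, 4.333)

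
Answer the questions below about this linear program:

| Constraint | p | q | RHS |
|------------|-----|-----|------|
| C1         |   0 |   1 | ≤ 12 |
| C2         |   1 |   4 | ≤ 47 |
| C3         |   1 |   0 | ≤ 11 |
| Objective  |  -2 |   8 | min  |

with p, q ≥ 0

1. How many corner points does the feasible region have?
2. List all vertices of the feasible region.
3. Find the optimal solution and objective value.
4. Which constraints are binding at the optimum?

1. 4
2. (0, 0), (11, 0), (11, 9), (0, 11.75)
3. p = 11, q = 0, z = -22
4. C3, q ≥ 0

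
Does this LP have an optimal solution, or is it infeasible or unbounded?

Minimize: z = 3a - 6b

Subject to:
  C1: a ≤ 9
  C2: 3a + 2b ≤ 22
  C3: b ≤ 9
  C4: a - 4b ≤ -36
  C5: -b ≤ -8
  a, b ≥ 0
The point (0, 9) satisfies every constraint, so the LP is feasible; the constraints give a ≤ 9 and b ≤ 9, which with a, b ≥ 0 keep the feasible region inside a bounded box. A feasible, bounded LP attains a finite optimum at a vertex.

Bounded optimum: z* = -54 at (0, 9).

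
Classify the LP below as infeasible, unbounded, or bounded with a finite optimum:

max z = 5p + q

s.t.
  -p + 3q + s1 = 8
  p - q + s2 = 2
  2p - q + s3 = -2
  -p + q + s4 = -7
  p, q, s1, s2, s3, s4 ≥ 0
The row p - q + s2 = 2 with s2 ≥ 0 requires p - q ≤ 2, while the row -p + q + s4 = -7 with s4 ≥ 0 is equivalent to p - q ≥ 7. Together they would need 7 ≤ p - q ≤ 2, which is impossible since 7 > 2. No point satisfies all constraints.

Infeasible: no point satisfies all constraints simultaneously.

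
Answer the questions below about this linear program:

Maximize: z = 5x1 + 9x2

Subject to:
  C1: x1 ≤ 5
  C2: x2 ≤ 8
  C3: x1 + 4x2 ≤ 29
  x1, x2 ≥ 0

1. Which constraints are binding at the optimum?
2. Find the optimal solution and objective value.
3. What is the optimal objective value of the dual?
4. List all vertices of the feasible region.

1. C1, C3
2. x1 = 5, x2 = 6, z = 79
3. 79 (by strong duality, equal to the primal optimum)
4. (0, 0), (5, 0), (5, 6), (0, 7.25)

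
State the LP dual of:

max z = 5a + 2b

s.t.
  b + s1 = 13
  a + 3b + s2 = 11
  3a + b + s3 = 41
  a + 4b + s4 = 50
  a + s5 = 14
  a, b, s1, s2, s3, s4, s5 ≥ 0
Minimize: z = 13y1 + 11y2 + 41y3 + 50y4 + 14y5

Subject to:
  C1: -y2 - 3y3 - y4 - y5 ≤ -5
  C2: -y1 - 3y2 - y3 - 4y4 ≤ -2
  y1, y2, y3, y4, y5 ≥ 0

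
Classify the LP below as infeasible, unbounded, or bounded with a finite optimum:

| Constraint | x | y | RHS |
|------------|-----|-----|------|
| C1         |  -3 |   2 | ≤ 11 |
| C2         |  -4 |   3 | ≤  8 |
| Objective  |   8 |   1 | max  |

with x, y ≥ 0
Feasible point: (0, 0) satisfies every constraint, so the LP is feasible.
Direction d = (1, 0): for each constraint row a, a·d ≤ 0 —
  (-3)(1) + (2)(0) = -3 ≤ 0
  (-4)(1) + (3)(0) = -4 ≤ 0
and d ≥ 0, so (0, 0) + t·d stays feasible for every t ≥ 0. Along this ray z = 8x + y changes by 8 per unit t, so z → +∞.

The LP is unbounded; z can be made arbitrarily large.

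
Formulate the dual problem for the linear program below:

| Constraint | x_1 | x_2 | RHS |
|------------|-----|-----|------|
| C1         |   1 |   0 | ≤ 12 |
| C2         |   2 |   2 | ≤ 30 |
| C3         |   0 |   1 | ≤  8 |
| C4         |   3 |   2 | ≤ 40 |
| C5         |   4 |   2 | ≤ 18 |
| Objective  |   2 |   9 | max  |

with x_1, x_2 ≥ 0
Minimize: z = 12y1 + 30y2 + 8y3 + 40y4 + 18y5

Subject to:
  C1: -y1 - 2y2 - 3y4 - 4y5 ≤ -2
  C2: -2y2 - y3 - 2y4 - 2y5 ≤ -9
  y1, y2, y3, y4, y5 ≥ 0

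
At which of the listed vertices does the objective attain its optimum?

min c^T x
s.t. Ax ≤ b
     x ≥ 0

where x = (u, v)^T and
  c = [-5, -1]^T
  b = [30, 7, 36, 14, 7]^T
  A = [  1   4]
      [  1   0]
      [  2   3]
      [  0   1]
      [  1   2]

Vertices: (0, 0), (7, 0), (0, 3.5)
Evaluating z = -5u - v at each vertex:
  (0, 0): z = 0
  (7, 0): z = -35
  (0, 3.5): z = -3.5

The smallest value is z = -35, attained at (7, 0).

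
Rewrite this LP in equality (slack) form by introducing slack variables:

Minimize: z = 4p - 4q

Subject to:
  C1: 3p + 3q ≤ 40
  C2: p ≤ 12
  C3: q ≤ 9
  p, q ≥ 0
min z = 4p - 4q

s.t.
  3p + 3q + s1 = 40
  p + s2 = 12
  q + s3 = 9
  p, q, s1, s2, s3 ≥ 0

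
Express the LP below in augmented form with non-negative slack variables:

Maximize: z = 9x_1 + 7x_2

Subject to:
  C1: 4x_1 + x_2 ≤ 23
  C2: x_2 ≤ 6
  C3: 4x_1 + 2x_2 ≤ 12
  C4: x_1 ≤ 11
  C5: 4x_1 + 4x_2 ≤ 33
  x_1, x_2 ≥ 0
max z = 9x_1 + 7x_2

s.t.
  4x_1 + x_2 + s1 = 23
  x_2 + s2 = 6
  4x_1 + 2x_2 + s3 = 12
  x_1 + s4 = 11
  4x_1 + 4x_2 + s5 = 33
  x_1, x_2, s1, s2, s3, s4, s5 ≥ 0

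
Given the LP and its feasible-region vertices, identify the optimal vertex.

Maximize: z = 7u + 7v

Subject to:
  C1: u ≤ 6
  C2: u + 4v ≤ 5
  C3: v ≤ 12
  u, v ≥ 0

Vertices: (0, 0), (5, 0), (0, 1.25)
(5, 0) with z = 35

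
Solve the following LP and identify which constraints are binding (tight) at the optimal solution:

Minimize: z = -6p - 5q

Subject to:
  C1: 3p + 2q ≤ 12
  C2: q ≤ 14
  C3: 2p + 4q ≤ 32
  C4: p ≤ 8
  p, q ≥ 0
Optimal: p = 0, q = 6
Slack at optimum:
  C1: slack = 0 (binding)
  C2: slack = 8
  C3: slack = 8
  C4: slack = 8
  p ≥ 0: p = 0 (binding)
  q ≥ 0: q = 6
Binding constraints: C1, p ≥ 0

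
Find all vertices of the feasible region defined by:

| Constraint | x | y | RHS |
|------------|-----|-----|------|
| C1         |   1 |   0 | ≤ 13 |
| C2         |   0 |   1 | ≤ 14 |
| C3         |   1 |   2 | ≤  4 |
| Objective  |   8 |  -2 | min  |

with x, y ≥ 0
Each vertex is the intersection of two constraint boundaries that also satisfies all remaining constraints:
  x = 0 and y = 0 → (0, 0)
  x + 2y = 4 and y = 0 → (4, 0)
  x + 2y = 4 and x = 0 → (0, 2)

Vertices: (0, 0), (4, 0), (0, 2)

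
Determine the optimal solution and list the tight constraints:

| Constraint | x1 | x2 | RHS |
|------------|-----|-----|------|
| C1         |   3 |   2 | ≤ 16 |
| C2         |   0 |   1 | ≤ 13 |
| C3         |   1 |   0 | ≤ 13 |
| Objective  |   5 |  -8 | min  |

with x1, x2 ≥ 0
Optimal: x1 = 0, x2 = 8
Slack at optimum:
  C1: slack = 0 (binding)
  C2: slack = 5
  C3: slack = 13
  x1 ≥ 0: x1 = 0 (binding)
  x2 ≥ 0: x2 = 8
Binding constraints: C1, x1 ≥ 0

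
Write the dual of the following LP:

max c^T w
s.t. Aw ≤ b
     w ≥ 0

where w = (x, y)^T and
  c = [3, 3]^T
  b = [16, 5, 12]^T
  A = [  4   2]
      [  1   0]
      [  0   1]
Minimize: z = 16y1 + 5y2 + 12y3

Subject to:
  C1: -4y1 - y2 ≤ -3
  C2: -2y1 - y3 ≤ -3
  y1, y2, y3 ≥ 0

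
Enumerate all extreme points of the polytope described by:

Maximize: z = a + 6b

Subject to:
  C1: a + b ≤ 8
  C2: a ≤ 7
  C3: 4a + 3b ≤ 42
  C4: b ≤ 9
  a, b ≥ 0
Each vertex is the intersection of two constraint boundaries that also satisfies all remaining constraints:
  a = 0 and b = 0 → (0, 0)
  a = 7 and b = 0 → (7, 0)
  a + b = 8 and a = 7 → (7, 1)
  a + b = 8 and a = 0 → (0, 8)

Vertices: (0, 0), (7, 0), (7, 1), (0, 8)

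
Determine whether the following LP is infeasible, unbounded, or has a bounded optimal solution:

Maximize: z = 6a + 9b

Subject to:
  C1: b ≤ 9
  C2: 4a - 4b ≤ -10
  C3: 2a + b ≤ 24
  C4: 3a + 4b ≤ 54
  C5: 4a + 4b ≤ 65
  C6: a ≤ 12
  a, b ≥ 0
The point (6, 9) satisfies every constraint, so the LP is feasible; the constraints give a ≤ 12 and b ≤ 9, which with a, b ≥ 0 keep the feasible region inside a bounded box. A feasible, bounded LP attains a finite optimum at a vertex.

Evaluating z = 6a + 9b at each vertex:
  (0, 2.5): z = 22.5
  (6.286, 8.786): z = 116.8
  (6, 9): z = 117
  (0, 9): z = 81

Feasible with finite optimum z* = 117 at (6, 9).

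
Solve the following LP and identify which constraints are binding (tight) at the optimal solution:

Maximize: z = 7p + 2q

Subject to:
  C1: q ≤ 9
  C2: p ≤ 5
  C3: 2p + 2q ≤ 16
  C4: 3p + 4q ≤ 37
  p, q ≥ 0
Optimal: p = 5, q = 3
Slack at optimum:
  C1: slack = 6
  C2: slack = 0 (binding)
  C3: slack = 0 (binding)
  C4: slack = 10
  p ≥ 0: p = 5
  q ≥ 0: q = 3
Binding constraints: C2, C3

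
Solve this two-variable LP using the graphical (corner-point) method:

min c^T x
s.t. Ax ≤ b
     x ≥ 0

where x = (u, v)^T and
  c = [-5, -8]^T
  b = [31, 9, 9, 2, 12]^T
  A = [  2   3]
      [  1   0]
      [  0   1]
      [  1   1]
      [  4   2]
u = 0, v = 2, z = -16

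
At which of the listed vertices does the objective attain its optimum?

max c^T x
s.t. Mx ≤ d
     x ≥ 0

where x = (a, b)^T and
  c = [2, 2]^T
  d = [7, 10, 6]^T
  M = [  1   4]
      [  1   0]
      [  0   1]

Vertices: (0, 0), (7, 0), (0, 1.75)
Evaluating z = 2a + 2b at each vertex:
  (0, 0): z = 0
  (7, 0): z = 14
  (0, 1.75): z = 3.5

The largest value is z = 14, attained at (7, 0).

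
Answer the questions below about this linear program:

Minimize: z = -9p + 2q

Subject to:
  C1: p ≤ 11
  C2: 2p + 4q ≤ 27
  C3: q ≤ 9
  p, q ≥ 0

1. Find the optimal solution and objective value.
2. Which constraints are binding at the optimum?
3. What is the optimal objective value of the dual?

1. p = 11, q = 0, z = -99
2. C1, q ≥ 0
3. -99 (by strong duality, equal to the primal optimum)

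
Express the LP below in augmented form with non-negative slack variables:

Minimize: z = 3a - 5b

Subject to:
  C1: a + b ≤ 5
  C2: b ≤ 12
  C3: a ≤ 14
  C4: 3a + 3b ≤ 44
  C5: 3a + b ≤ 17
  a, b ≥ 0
min z = 3a - 5b

s.t.
  a + b + s1 = 5
  b + s2 = 12
  a + s3 = 14
  3a + 3b + s4 = 44
  3a + b + s5 = 17
  a, b, s1, s2, s3, s4, s5 ≥ 0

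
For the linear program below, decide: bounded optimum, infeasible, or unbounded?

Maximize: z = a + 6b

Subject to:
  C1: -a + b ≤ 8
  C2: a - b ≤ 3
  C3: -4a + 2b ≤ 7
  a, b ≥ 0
Feasible point: (0, 0) satisfies every constraint, so the LP is feasible.
Direction d = (1, 1): for each constraint row a, a·d ≤ 0 —
  (-1)(1) + (1)(1) = 0 ≤ 0
  (1)(1) + (-1)(1) = 0 ≤ 0
  (-4)(1) + (2)(1) = -2 ≤ 0
and d ≥ 0, so (0, 0) + t·d stays feasible for every t ≥ 0. Along this ray z = a + 6b changes by 7 per unit t, so z → +∞.

Unbounded — the objective can increase without bound over the feasible region.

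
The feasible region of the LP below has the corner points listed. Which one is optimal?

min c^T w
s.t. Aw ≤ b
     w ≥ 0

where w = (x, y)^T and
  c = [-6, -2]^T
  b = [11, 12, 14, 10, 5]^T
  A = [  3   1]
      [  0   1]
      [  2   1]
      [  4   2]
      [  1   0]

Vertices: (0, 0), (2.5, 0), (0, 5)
(2.5, 0) with z = -15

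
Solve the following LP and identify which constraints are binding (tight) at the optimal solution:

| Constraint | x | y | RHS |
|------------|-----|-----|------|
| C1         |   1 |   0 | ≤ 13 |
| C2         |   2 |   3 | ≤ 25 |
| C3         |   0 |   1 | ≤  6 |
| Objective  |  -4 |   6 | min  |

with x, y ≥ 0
Optimal: x = 12.5, y = 0
Slack at optimum:
  C1: slack = 0.5
  C2: slack = 0 (binding)
  C3: slack = 6
  x ≥ 0: x = 12.5
  y ≥ 0: y = 0 (binding)
Binding constraints: C2, y ≥ 0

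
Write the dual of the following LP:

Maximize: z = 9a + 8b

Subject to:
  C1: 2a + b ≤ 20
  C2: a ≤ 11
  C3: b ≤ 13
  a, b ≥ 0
Minimize: z = 20y1 + 11y2 + 13y3

Subject to:
  C1: -2y1 - y2 ≤ -9
  C2: -y1 - y3 ≤ -8
  y1, y2, y3 ≥ 0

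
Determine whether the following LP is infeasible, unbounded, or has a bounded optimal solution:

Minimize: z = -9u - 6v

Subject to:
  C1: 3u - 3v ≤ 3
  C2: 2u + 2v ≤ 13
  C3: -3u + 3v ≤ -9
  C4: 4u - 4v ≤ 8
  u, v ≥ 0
C1 requires 3u - 3v ≤ 3, while C3 (-3u + 3v ≤ -9) is equivalent to 3u - 3v ≥ 9. Together they would need 9 ≤ 3u - 3v ≤ 3, which is impossible since 9 > 3. No point satisfies all constraints.

Infeasible — the constraint set is empty.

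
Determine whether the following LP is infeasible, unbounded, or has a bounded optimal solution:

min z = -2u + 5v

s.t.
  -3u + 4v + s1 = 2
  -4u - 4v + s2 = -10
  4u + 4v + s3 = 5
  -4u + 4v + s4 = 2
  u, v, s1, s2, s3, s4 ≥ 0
The row 4u + 4v + s3 = 5 with s3 ≥ 0 requires 4u + 4v ≤ 5, while the row -4u - 4v + s2 = -10 with s2 ≥ 0 is equivalent to 4u + 4v ≥ 10. Together they would need 10 ≤ 4u + 4v ≤ 5, which is impossible since 10 > 5. No point satisfies all constraints.

Infeasible: no point satisfies all constraints simultaneously.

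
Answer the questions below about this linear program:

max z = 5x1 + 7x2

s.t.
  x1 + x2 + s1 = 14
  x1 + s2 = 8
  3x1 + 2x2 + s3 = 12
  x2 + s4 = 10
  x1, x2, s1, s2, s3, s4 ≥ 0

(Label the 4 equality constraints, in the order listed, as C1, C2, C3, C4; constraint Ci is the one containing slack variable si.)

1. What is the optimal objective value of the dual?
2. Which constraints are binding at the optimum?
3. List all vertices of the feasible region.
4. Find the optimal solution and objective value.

1. 42 (by strong duality, equal to the primal optimum)
2. C3, x1 ≥ 0
3. (0, 0), (4, 0), (0, 6)
4. x1 = 0, x2 = 6, z = 42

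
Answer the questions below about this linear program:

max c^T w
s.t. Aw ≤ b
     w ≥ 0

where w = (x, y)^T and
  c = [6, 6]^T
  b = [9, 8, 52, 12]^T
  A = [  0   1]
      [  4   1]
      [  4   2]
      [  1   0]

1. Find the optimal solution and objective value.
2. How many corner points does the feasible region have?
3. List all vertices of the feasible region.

1. x = 0, y = 8, z = 48
2. 3
3. (0, 0), (2, 0), (0, 8)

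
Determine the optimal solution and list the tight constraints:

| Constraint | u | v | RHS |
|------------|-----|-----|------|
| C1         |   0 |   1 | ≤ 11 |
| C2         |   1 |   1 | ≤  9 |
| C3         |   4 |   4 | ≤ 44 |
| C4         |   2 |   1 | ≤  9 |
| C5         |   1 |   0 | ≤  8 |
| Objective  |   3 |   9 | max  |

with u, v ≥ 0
Optimal: u = 0, v = 9
Slack at optimum:
  C1: slack = 2
  C2: slack = 0 (binding)
  C3: slack = 8
  C4: slack = 0 (binding)
  C5: slack = 8
  u ≥ 0: u = 0 (binding)
  v ≥ 0: v = 9
Binding constraints: C2, C4, u ≥ 0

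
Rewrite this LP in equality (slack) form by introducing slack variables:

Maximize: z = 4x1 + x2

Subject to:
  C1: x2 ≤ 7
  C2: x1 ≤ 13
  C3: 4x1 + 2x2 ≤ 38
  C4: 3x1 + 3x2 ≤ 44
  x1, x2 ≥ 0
max z = 4x1 + x2

s.t.
  x2 + s1 = 7
  x1 + s2 = 13
  4x1 + 2x2 + s3 = 38
  3x1 + 3x2 + s4 = 44
  x1, x2, s1, s2, s3, s4 ≥ 0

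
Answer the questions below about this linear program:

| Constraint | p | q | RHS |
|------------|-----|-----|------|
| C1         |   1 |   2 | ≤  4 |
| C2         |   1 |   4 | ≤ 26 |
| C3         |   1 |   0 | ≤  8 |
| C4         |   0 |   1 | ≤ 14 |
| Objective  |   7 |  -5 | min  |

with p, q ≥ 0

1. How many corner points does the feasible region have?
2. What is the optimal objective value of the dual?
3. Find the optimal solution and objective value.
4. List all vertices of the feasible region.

1. 3
2. -10 (by strong duality, equal to the primal optimum)
3. p = 0, q = 2, z = -10
4. (0, 0), (4, 0), (0, 2)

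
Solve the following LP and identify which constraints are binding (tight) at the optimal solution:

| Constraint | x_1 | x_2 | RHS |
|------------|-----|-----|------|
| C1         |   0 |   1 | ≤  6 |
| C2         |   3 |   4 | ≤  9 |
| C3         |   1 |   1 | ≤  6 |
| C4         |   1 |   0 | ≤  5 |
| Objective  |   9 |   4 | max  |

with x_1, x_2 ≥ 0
Optimal: x_1 = 3, x_2 = 0
Slack at optimum:
  C1: slack = 6
  C2: slack = 0 (binding)
  C3: slack = 3
  C4: slack = 2
  x_1 ≥ 0: x_1 = 3
  x_2 ≥ 0: x_2 = 0 (binding)
Binding constraints: C2, x_2 ≥ 0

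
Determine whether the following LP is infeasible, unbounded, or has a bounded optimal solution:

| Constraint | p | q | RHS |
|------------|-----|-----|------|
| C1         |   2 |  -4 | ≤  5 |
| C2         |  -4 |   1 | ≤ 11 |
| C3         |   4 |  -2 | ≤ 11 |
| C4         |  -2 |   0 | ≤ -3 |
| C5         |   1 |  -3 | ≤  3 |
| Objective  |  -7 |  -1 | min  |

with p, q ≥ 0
Feasible point: (2, 0) satisfies every constraint, so the LP is feasible.
Direction d = (1, 4): for each constraint row a, a·d ≤ 0 —
  (2)(1) + (-4)(4) = -14 ≤ 0
  (-4)(1) + (1)(4) = 0 ≤ 0
  (4)(1) + (-2)(4) = -4 ≤ 0
  (-2)(1) + (0)(4) = -2 ≤ 0
  (1)(1) + (-3)(4) = -11 ≤ 0
and d ≥ 0, so (2, 0) + t·d stays feasible for every t ≥ 0. Along this ray z = -7p - q changes by -11 per unit t, so z → −∞.

The LP is unbounded; z can be made arbitrarily small.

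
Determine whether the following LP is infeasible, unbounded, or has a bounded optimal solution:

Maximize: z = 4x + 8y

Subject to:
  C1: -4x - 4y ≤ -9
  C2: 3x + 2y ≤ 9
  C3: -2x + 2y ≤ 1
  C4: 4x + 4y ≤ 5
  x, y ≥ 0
C4 requires 4x + 4y ≤ 5, while C1 (-4x - 4y ≤ -9) is equivalent to 4x + 4y ≥ 9. Together they would need 9 ≤ 4x + 4y ≤ 5, which is impossible since 9 > 5. No point satisfies all constraints.

Infeasible — the constraint set is empty.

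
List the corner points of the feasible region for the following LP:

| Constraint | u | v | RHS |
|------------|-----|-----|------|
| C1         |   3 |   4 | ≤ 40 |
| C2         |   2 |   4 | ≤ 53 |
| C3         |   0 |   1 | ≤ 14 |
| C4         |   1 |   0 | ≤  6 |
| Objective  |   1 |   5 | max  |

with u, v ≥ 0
Each vertex is the intersection of two constraint boundaries that also satisfies all remaining constraints:
  u = 0 and v = 0 → (0, 0)
  u = 6 and v = 0 → (6, 0)
  3u + 4v = 40 and u = 6 → (6, 5.5)
  3u + 4v = 40 and u = 0 → (0, 10)

Vertices: (0, 0), (6, 0), (6, 5.5), (0, 10)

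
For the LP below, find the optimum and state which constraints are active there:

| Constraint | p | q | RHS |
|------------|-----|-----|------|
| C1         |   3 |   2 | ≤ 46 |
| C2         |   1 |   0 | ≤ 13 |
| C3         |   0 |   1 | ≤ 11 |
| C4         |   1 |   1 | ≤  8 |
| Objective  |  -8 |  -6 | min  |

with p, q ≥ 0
Optimal: p = 8, q = 0
Slack at optimum:
  C1: slack = 22
  C2: slack = 5
  C3: slack = 11
  C4: slack = 0 (binding)
  p ≥ 0: p = 8
  q ≥ 0: q = 0 (binding)
Binding constraints: C4, q ≥ 0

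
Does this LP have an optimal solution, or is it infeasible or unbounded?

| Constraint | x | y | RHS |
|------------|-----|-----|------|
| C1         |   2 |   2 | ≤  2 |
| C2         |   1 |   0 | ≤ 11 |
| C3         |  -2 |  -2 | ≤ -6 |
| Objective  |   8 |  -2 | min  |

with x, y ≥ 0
C1 requires 2x + 2y ≤ 2, while C3 (-2x - 2y ≤ -6) is equivalent to 2x + 2y ≥ 6. Together they would need 6 ≤ 2x + 2y ≤ 2, which is impossible since 6 > 2. No point satisfies all constraints.

Infeasible — the constraint set is empty.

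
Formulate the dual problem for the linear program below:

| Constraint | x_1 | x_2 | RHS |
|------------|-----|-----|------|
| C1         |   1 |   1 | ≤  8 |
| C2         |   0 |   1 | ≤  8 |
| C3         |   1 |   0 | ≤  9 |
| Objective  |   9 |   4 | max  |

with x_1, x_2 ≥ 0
Minimize: z = 8y1 + 8y2 + 9y3

Subject to:
  C1: -y1 - y3 ≤ -9
  C2: -y1 - y2 ≤ -4
  y1, y2, y3 ≥ 0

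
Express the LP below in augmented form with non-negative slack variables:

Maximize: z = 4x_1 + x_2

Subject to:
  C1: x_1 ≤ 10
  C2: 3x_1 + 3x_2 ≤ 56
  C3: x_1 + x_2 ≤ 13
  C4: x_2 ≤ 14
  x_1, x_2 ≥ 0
max z = 4x_1 + x_2

s.t.
  x_1 + s1 = 10
  3x_1 + 3x_2 + s2 = 56
  x_1 + x_2 + s3 = 13
  x_2 + s4 = 14
  x_1, x_2, s1, s2, s3, s4 ≥ 0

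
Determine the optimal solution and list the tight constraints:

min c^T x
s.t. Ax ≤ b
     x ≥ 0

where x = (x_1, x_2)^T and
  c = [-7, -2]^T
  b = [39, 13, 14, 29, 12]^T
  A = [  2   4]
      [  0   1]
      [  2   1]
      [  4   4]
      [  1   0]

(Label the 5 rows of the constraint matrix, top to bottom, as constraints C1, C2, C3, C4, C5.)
Optimal: x_1 = 7, x_2 = 0
Slack at optimum:
  C1: slack = 25
  C2: slack = 13
  C3: slack = 0 (binding)
  C4: slack = 1
  C5: slack = 5
  x_1 ≥ 0: x_1 = 7
  x_2 ≥ 0: x_2 = 0 (binding)
Binding constraints: C3, x_2 ≥ 0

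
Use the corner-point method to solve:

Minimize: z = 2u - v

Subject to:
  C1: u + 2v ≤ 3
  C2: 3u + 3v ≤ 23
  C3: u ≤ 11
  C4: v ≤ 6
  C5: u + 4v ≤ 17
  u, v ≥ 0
Each vertex is the intersection of two constraint boundaries that also satisfies all remaining constraints:
  u = 0 and v = 0 → (0, 0)
  u + 2v = 3 and v = 0 → (3, 0)
  u + 2v = 3 and u = 0 → (0, 1.5)

Evaluating z = 2u - v at each vertex:
  (0, 0): z = 0
  (3, 0): z = 6
  (0, 1.5): z = -1.5

The minimum is at (0, 1.5) with z = -1.5.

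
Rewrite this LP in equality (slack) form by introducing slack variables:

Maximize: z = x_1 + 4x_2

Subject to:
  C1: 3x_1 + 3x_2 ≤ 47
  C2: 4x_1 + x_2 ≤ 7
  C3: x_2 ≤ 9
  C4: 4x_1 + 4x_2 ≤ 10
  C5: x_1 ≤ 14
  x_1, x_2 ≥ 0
max z = x_1 + 4x_2

s.t.
  3x_1 + 3x_2 + s1 = 47
  4x_1 + x_2 + s2 = 7
  x_2 + s3 = 9
  4x_1 + 4x_2 + s4 = 10
  x_1 + s5 = 14
  x_1, x_2, s1, s2, s3, s4, s5 ≥ 0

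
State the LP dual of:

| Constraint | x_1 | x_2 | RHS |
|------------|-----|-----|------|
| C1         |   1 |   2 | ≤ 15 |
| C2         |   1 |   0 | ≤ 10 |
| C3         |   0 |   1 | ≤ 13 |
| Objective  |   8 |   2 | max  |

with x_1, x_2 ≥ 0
Minimize: z = 15y1 + 10y2 + 13y3

Subject to:
  C1: -y1 - y2 ≤ -8
  C2: -2y1 - y3 ≤ -2
  y1, y2, y3 ≥ 0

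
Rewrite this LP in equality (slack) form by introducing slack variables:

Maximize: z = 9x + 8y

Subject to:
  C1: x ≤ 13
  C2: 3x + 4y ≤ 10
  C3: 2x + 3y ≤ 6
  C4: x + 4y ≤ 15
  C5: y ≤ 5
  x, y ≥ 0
max z = 9x + 8y

s.t.
  x + s1 = 13
  3x + 4y + s2 = 10
  2x + 3y + s3 = 6
  x + 4y + s4 = 15
  y + s5 = 5
  x, y, s1, s2, s3, s4, s5 ≥ 0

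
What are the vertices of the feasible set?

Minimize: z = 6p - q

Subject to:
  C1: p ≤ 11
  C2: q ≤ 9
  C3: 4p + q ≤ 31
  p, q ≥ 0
Each vertex is the intersection of two constraint boundaries that also satisfies all remaining constraints:
  p = 0 and q = 0 → (0, 0)
  4p + q = 31 and q = 0 → (7.75, 0)
  q = 9 and 4p + q = 31 → (5.5, 9)
  q = 9 and p = 0 → (0, 9)

Vertices: (0, 0), (7.75, 0), (5.5, 9), (0, 9)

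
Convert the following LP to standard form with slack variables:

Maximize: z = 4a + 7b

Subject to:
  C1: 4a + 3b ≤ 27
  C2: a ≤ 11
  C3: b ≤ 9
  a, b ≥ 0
max z = 4a + 7b

s.t.
  4a + 3b + s1 = 27
  a + s2 = 11
  b + s3 = 9
  a, b, s1, s2, s3 ≥ 0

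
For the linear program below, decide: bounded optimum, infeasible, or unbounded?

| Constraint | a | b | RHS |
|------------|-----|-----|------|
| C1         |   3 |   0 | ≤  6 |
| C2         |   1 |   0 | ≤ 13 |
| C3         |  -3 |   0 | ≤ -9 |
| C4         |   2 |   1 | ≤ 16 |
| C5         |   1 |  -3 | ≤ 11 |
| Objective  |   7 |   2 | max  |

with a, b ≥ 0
C1 requires 3a ≤ 6, while C3 (-3a ≤ -9) is equivalent to 3a ≥ 9. Together they would need 9 ≤ 3a ≤ 6, which is impossible since 9 > 6. No point satisfies all constraints.

The feasible region is empty; the LP is infeasible.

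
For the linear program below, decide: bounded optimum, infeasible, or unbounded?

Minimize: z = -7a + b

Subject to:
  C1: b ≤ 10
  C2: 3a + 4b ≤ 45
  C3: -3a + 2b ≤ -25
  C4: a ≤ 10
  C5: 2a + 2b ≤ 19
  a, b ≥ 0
The point (9.5, 0) satisfies every constraint, so the LP is feasible; the constraints give a ≤ 10 and b ≤ 10, which with a, b ≥ 0 keep the feasible region inside a bounded box. A feasible, bounded LP attains a finite optimum at a vertex.

The LP has an optimal solution: (9.5, 0) with z = -66.5.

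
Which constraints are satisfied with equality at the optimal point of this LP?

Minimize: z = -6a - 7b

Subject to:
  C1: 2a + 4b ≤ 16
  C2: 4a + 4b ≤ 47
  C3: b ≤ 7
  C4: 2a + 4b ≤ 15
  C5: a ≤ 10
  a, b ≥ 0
Optimal: a = 7.5, b = 0
Slack at optimum:
  C1: slack = 1
  C2: slack = 17
  C3: slack = 7
  C4: slack = 0 (binding)
  C5: slack = 2.5
  a ≥ 0: a = 7.5
  b ≥ 0: b = 0 (binding)
Binding constraints: C4, b ≥ 0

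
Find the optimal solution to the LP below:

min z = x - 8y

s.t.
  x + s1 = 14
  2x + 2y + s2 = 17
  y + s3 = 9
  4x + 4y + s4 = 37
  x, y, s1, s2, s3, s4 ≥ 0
Each vertex is the intersection of two constraint boundaries that also satisfies all remaining constraints:
  x = 0 and y = 0 → (0, 0)
  2x + 2y = 17 and y = 0 → (8.5, 0)
  2x + 2y = 17 and x = 0 → (0, 8.5)

Evaluating z = x - 8y at each vertex:
  (0, 0): z = 0
  (8.5, 0): z = 8.5
  (0, 8.5): z = -68

The minimum is at (0, 8.5) with z = -68.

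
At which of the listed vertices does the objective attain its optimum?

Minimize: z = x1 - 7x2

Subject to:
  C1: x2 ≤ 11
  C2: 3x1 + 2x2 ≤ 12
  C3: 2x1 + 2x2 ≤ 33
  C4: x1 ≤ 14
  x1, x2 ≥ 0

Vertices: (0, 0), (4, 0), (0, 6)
Evaluating z = x1 - 7x2 at each vertex:
  (0, 0): z = 0
  (4, 0): z = 4
  (0, 6): z = -42

The smallest value is z = -42, attained at (0, 6).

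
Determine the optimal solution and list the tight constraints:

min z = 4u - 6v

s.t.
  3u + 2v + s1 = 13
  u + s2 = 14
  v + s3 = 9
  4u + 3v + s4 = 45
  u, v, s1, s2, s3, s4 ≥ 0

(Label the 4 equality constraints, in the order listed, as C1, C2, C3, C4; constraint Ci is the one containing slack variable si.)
Optimal: u = 0, v = 6.5
Slack at optimum:
  C1: slack = 0 (binding)
  C2: slack = 14
  C3: slack = 2.5
  C4: slack = 25.5
  u ≥ 0: u = 0 (binding)
  v ≥ 0: v = 6.5
Binding constraints: C1, u ≥ 0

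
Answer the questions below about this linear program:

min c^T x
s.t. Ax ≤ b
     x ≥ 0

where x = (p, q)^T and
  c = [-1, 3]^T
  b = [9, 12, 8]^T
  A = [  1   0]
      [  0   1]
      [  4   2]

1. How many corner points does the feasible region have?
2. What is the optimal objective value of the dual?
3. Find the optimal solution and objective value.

1. 3
2. -2 (by strong duality, equal to the primal optimum)
3. p = 2, q = 0, z = -2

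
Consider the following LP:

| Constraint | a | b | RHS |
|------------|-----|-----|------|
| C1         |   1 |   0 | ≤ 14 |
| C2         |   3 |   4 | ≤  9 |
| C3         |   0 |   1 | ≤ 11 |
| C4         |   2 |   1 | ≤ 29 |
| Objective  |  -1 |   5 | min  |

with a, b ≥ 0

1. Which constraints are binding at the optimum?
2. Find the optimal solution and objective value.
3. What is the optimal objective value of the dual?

1. C2, b ≥ 0
2. a = 3, b = 0, z = -3
3. -3 (by strong duality, equal to the primal optimum)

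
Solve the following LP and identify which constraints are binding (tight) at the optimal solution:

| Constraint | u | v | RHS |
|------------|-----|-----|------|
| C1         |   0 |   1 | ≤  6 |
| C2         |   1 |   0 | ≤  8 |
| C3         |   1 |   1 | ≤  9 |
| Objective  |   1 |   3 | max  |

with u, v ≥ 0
Optimal: u = 3, v = 6
Binding: C1, C3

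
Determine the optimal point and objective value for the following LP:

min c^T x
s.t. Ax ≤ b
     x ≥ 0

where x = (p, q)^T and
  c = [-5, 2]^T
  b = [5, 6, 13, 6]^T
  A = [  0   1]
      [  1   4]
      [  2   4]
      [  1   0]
Each vertex is the intersection of two constraint boundaries that also satisfies all remaining constraints:
  p = 0 and q = 0 → (0, 0)
  p + 4q = 6 and p = 6 → (6, 0)
  p + 4q = 6 and p = 0 → (0, 1.5)

Evaluating z = -5p + 2q at each vertex:
  (0, 0): z = 0
  (6, 0): z = -30
  (0, 1.5): z = 3

The minimum is at (6, 0) with z = -30.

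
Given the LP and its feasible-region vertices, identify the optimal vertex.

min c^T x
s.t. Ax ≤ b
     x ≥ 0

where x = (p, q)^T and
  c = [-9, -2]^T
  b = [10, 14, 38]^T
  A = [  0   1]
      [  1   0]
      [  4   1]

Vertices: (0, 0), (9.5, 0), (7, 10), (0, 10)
Evaluating z = -9p - 2q at each vertex:
  (0, 0): z = 0
  (9.5, 0): z = -85.5
  (7, 10): z = -83
  (0, 10): z = -20

The smallest value is z = -85.5, attained at (9.5, 0).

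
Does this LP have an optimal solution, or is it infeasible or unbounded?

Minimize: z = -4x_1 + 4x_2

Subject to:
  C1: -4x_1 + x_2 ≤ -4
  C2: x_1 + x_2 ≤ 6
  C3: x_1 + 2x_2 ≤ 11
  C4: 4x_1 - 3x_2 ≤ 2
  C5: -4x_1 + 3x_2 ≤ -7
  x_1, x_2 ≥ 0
C4 requires 4x_1 - 3x_2 ≤ 2, while C5 (-4x_1 + 3x_2 ≤ -7) is equivalent to 4x_1 - 3x_2 ≥ 7. Together they would need 7 ≤ 4x_1 - 3x_2 ≤ 2, which is impossible since 7 > 2. No point satisfies all constraints.

Infeasible — the constraint set is empty.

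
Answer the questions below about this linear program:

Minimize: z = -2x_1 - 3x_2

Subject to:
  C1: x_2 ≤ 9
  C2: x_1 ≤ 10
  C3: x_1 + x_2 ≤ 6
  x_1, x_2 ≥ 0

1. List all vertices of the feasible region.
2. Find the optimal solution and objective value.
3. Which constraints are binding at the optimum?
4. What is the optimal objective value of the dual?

1. (0, 0), (6, 0), (0, 6)
2. x_1 = 0, x_2 = 6, z = -18
3. C3, x_1 ≥ 0
4. -18 (by strong duality, equal to the primal optimum)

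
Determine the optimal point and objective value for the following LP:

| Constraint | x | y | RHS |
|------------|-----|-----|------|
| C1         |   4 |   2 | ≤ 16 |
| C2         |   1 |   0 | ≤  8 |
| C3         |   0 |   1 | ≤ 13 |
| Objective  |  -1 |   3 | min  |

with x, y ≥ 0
x = 4, y = 0, z = -4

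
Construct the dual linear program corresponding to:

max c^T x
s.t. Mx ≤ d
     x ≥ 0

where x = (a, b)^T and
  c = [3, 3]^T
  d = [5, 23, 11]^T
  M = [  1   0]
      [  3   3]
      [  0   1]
Minimize: z = 5y1 + 23y2 + 11y3

Subject to:
  C1: -y1 - 3y2 ≤ -3
  C2: -3y2 - y3 ≤ -3
  y1, y2, y3 ≥ 0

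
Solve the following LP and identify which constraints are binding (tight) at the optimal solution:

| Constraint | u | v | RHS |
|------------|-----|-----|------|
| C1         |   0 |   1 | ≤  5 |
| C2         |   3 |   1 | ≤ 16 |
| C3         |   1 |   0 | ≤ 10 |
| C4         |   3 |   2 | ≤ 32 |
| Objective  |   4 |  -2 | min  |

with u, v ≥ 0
Optimal: u = 0, v = 5
Binding: C1, u ≥ 0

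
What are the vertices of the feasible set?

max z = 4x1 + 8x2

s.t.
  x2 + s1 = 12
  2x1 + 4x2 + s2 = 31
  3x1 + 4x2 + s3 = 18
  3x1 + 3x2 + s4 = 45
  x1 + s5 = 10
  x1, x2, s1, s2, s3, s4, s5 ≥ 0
Each vertex is the intersection of two constraint boundaries that also satisfies all remaining constraints:
  x1 = 0 and x2 = 0 → (0, 0)
  3x1 + 4x2 = 18 and x2 = 0 → (6, 0)
  3x1 + 4x2 = 18 and x1 = 0 → (0, 4.5)

Vertices: (0, 0), (6, 0), (0, 4.5)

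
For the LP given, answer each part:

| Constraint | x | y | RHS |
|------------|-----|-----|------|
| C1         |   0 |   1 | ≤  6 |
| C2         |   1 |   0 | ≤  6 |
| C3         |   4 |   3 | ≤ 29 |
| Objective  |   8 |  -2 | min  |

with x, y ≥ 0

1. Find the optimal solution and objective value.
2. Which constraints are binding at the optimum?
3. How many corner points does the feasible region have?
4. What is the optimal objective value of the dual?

1. x = 0, y = 6, z = -12
2. C1, x ≥ 0
3. 5
4. -12 (by strong duality, equal to the primal optimum)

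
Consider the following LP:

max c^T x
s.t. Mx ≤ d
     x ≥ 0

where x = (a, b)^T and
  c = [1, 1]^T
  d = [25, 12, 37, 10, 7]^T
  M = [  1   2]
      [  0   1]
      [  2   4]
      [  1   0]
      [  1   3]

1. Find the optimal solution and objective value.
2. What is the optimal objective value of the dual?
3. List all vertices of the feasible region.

1. a = 7, b = 0, z = 7
2. 7 (by strong duality, equal to the primal optimum)
3. (0, 0), (7, 0), (0, 2.333)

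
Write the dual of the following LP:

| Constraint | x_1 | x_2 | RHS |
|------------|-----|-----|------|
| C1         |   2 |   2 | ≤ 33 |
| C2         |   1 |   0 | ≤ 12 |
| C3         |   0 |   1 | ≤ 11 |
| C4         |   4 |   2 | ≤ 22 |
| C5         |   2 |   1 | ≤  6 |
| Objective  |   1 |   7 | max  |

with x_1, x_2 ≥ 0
Minimize: z = 33y1 + 12y2 + 11y3 + 22y4 + 6y5

Subject to:
  C1: -2y1 - y2 - 4y4 - 2y5 ≤ -1
  C2: -2y1 - y3 - 2y4 - y5 ≤ -7
  y1, y2, y3, y4, y5 ≥ 0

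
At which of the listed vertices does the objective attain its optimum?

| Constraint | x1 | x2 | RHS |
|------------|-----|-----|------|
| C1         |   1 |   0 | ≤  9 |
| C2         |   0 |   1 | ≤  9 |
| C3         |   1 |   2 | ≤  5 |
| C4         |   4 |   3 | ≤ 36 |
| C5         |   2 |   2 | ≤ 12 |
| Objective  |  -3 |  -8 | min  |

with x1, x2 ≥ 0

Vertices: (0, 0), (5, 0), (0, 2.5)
Evaluating z = -3x1 - 8x2 at each vertex:
  (0, 0): z = 0
  (5, 0): z = -15
  (0, 2.5): z = -20

The smallest value is z = -20, attained at (0, 2.5).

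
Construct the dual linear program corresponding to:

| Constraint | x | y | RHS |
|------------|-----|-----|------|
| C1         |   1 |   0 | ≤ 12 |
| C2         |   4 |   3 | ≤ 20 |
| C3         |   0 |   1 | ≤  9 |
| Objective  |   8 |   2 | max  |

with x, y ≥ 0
Minimize: z = 12y1 + 20y2 + 9y3

Subject to:
  C1: -y1 - 4y2 ≤ -8
  C2: -3y2 - y3 ≤ -2
  y1, y2, y3 ≥ 0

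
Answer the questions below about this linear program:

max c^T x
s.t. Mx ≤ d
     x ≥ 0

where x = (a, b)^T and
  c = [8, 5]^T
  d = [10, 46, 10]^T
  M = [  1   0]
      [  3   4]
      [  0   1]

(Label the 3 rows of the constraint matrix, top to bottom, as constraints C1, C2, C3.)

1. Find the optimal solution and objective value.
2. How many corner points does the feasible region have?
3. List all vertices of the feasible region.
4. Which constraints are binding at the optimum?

1. a = 10, b = 4, z = 100
2. 5
3. (0, 0), (10, 0), (10, 4), (2, 10), (0, 10)
4. C1, C2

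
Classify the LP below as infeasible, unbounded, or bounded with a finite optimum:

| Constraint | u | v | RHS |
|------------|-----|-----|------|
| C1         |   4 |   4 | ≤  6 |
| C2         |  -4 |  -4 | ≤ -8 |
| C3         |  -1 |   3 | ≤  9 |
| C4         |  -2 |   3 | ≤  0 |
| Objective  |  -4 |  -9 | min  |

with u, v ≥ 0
C1 requires 4u + 4v ≤ 6, while C2 (-4u - 4v ≤ -8) is equivalent to 4u + 4v ≥ 8. Together they would need 8 ≤ 4u + 4v ≤ 6, which is impossible since 8 > 6. No point satisfies all constraints.

Infeasible — the constraint set is empty.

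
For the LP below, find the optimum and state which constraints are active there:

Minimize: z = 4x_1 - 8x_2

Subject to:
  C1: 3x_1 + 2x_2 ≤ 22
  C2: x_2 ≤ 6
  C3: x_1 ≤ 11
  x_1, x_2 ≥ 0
Optimal: x_1 = 0, x_2 = 6
Slack at optimum:
  C1: slack = 10
  C2: slack = 0 (binding)
  C3: slack = 11
  x_1 ≥ 0: x_1 = 0 (binding)
  x_2 ≥ 0: x_2 = 6
Binding constraints: C2, x_1 ≥ 0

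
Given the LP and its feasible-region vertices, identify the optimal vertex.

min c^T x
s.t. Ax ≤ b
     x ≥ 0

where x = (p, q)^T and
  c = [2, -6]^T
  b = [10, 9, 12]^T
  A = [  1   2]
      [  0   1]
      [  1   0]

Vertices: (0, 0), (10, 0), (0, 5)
Evaluating z = 2p - 6q at each vertex:
  (0, 0): z = 0
  (10, 0): z = 20
  (0, 5): z = -30

The smallest value is z = -30, attained at (0, 5).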